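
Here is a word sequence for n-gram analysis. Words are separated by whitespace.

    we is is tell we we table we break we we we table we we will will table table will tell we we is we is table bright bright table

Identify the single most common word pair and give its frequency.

"we we", 5 times

Bigram frequencies (highest first):
  we we: 5
  we is: 3
  tell we: 2
  we table: 2
  table we: 2
  is is: 1
  … (14 more, each ≤ 1)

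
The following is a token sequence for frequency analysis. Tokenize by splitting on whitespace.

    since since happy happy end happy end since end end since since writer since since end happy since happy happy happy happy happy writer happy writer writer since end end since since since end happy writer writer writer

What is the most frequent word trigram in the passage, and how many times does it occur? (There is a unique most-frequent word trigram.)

"happy happy happy", 3 times

Trigram frequencies (highest first):
  happy happy happy: 3
  since happy happy: 2
  since end end: 2
  end end since: 2
  end since since: 2
  since since end: 2
  … (21 more, each ≤ 2)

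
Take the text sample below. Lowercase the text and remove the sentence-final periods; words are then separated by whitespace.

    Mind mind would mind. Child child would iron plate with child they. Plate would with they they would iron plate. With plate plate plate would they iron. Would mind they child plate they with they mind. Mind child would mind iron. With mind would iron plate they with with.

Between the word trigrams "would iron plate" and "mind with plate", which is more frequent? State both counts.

"would iron plate": 3 occurrences
"mind with plate": 0 occurrences

"would iron plate" (3 vs 0)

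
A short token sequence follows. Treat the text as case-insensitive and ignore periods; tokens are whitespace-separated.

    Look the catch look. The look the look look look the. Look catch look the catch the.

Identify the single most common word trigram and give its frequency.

Trigram frequencies (highest first):
  look the look: 3
  look the catch: 2
  catch look the: 2
  the catch look: 1
  the look the: 1
  the look look: 1
  … (5 more, each ≤ 1)

"look the look", 3 times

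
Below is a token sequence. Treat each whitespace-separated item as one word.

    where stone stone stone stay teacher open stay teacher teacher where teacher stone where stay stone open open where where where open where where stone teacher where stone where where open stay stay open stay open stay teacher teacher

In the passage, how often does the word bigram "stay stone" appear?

1

Scanning the 38 overlapping bigram windows for "stay stone":
  position 15–16: stay stone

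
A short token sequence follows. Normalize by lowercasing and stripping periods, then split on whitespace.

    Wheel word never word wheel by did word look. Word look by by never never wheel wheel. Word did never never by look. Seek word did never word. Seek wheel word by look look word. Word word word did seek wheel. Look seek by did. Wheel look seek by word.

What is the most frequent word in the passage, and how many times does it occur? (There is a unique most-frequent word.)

"word", 13 times

Unigram frequencies (highest first):
  word: 13
  wheel: 7
  by: 7
  look: 7
  never: 6
  did: 5
  … (1 more, each ≤ 5)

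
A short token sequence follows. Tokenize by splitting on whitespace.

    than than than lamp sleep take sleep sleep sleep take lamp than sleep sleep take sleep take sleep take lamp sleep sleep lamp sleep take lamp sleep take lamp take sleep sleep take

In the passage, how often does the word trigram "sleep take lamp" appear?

Scanning the 31 overlapping trigram windows for "sleep take lamp":
  position 9–11: sleep take lamp
  position 18–20: sleep take lamp
  position 24–26: sleep take lamp
  position 27–29: sleep take lamp

4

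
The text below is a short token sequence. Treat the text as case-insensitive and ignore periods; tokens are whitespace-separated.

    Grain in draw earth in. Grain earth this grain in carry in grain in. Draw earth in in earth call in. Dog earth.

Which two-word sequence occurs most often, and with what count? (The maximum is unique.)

Bigram frequencies (highest first):
  grain in: 3
  in draw: 2
  draw earth: 2
  earth in: 2
  in grain: 2
  grain earth: 1
  … (10 more, each ≤ 1)

"grain in", 3 times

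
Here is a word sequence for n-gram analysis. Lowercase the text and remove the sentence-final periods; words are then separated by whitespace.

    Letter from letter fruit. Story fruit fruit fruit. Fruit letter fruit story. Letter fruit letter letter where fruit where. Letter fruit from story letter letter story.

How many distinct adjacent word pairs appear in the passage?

26 tokens → 25 bigram windows in total.
Repeated bigrams (each contributes count−1 duplicates):
  letter fruit: 4
  fruit fruit: 3
  fruit letter: 2
  fruit story: 2
  letter letter: 2
  story letter: 2
9 duplicate windows → 25 − 9 = 16 distinct.

16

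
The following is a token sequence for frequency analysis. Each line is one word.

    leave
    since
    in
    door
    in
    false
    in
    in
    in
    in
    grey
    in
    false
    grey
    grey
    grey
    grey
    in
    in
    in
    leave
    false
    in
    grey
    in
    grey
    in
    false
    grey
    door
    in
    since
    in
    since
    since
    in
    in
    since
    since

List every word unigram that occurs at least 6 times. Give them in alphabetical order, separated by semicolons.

grey; in; since

Unigram counts meeting the condition (at least 6 times):
  grey: 8
  in: 17
  since: 6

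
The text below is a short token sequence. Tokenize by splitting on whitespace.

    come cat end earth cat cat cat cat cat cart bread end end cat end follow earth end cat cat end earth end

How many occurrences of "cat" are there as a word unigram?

9

Scanning the 23 tokens for "cat":
  position 2: cat
  position 5: cat
  position 6: cat
  position 7: cat
  position 8: cat
  position 9: cat
  position 14: cat
  position 19: cat
  position 20: cat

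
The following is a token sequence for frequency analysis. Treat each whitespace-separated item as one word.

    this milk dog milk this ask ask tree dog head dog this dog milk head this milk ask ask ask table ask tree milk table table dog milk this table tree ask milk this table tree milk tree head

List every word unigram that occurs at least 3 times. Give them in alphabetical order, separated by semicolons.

Unigram counts meeting the condition (at least 3 times):
  ask: 7
  dog: 5
  head: 3
  milk: 8
  table: 5
  this: 6
  tree: 5

ask; dog; head; milk; table; this; tree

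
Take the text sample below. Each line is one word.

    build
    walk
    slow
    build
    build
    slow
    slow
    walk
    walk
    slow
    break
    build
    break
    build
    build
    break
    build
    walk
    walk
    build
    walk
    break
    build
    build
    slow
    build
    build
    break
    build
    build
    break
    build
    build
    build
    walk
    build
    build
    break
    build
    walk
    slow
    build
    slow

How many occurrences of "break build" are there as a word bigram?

7

Scanning the 42 overlapping bigram windows for "break build":
  position 11–12: break build
  position 13–14: break build
  position 16–17: break build
  position 22–23: break build
  position 28–29: break build
  position 31–32: break build
  position 38–39: break build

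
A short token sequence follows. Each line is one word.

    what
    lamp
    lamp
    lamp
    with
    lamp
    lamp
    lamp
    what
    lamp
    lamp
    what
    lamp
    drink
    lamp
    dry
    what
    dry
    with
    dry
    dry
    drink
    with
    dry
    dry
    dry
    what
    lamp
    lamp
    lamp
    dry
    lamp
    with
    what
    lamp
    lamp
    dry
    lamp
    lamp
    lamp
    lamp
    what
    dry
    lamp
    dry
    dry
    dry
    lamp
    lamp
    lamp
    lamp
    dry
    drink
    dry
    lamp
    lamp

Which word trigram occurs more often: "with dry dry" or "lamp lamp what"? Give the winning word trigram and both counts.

"with dry dry": 2 occurrences
"lamp lamp what": 3 occurrences

"lamp lamp what" (3 vs 2)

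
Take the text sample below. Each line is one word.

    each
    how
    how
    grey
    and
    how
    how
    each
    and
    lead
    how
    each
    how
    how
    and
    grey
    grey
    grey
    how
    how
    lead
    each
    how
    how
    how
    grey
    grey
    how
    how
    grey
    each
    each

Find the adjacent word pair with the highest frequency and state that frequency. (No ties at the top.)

Bigram frequencies (highest first):
  how how: 7
  each how: 3
  how grey: 3
  grey grey: 3
  how each: 2
  grey how: 2
  … (11 more, each ≤ 1)

"how how", 7 times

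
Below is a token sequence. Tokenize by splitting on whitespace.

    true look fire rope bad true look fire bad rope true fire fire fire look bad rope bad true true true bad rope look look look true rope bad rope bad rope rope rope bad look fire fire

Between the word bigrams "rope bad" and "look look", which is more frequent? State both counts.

"rope bad": 5 occurrences
"look look": 2 occurrences

"rope bad" (5 vs 2)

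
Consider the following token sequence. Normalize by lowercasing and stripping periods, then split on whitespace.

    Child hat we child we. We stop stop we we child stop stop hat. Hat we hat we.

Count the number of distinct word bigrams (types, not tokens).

12

18 tokens → 17 bigram windows in total.
Repeated bigrams (each contributes count−1 duplicates):
  hat we: 3
  stop stop: 2
  we child: 2
  we we: 2
5 duplicate windows → 17 − 5 = 12 distinct.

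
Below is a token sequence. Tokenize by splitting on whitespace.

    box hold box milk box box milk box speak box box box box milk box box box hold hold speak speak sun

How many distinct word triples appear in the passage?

22 tokens → 20 trigram windows in total.
Repeated trigrams (each contributes count−1 duplicates):
  box box box: 3
  box milk box: 3
  box box milk: 2
  milk box box: 2
6 duplicate windows → 20 − 6 = 14 distinct.

14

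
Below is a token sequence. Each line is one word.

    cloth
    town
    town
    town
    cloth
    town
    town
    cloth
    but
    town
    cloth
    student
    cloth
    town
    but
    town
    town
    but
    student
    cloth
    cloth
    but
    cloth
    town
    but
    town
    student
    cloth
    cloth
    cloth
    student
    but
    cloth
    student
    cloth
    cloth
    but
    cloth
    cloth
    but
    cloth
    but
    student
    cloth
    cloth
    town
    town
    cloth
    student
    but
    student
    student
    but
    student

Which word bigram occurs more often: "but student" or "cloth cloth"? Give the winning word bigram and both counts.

"but student": 4 occurrences
"cloth cloth": 6 occurrences

"cloth cloth" (6 vs 4)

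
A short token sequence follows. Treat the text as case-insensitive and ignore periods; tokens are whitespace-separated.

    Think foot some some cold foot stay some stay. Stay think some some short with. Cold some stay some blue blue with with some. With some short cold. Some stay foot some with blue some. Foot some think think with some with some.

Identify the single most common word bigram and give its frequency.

Bigram frequencies (highest first):
  with some: 4
  foot some: 3
  some stay: 3
  some with: 3
  some some: 2
  stay some: 2
  … (23 more, each ≤ 2)

"with some", 4 times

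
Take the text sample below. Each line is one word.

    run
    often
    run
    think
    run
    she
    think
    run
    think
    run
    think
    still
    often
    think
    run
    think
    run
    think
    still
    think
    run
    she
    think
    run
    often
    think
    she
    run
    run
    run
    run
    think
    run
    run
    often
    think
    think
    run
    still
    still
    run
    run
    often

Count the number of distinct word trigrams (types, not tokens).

43 tokens → 41 trigram windows in total.
Repeated trigrams (each contributes count−1 duplicates):
  run think run: 4
  think run think: 4
  run often think: 2
  run run often: 2
  run run run: 2
  run she think: 2
  run think still: 2
  she think run: 2
  … (1 more repeated)
13 duplicate windows → 41 − 13 = 28 distinct.

28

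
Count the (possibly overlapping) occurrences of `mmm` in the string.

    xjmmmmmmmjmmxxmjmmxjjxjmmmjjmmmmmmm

11

Sliding a length-3 window over the 35 characters (33 positions):
  position 3–5: mmm
  position 4–6: mmm
  position 5–7: mmm
  position 6–8: mmm
  position 7–9: mmm
  position 24–26: mmm
  position 29–31: mmm
  position 30–32: mmm
  position 31–33: mmm
  position 32–34: mmm
  … (1 more)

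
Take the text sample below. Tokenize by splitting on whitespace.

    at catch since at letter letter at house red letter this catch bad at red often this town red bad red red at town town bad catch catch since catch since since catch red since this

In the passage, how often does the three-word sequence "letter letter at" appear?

1

Scanning the 34 overlapping trigram windows for "letter letter at":
  position 5–7: letter letter at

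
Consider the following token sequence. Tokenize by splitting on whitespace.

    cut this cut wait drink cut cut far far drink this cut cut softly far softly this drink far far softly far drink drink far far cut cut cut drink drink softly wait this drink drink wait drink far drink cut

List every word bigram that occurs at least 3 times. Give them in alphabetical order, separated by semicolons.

Bigram counts meeting the condition (at least 3 times):
  cut cut: 4
  drink drink: 3
  drink far: 3
  far drink: 3
  far far: 3

cut cut; drink drink; drink far; far drink; far far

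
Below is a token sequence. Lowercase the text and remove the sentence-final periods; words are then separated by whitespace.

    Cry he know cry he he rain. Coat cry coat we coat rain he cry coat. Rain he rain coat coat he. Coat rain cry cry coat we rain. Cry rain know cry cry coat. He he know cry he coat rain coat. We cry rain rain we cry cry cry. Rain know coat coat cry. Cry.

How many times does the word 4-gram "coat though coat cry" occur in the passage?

0

Scanning the 54 overlapping 4-gram windows for "coat though coat cry":
  (none found)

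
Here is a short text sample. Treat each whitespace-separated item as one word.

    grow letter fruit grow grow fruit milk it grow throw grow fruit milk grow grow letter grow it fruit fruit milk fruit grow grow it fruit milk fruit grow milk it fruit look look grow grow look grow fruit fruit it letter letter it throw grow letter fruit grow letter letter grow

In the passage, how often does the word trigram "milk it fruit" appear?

Scanning the 50 overlapping trigram windows for "milk it fruit":
  position 30–32: milk it fruit

1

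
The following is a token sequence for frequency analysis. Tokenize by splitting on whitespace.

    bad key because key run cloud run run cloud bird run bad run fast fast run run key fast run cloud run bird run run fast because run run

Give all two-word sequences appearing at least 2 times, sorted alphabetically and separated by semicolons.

bird run; cloud run; fast run; run cloud; run fast; run run

Bigram counts meeting the condition (at least 2 times):
  bird run: 2
  cloud run: 2
  fast run: 2
  run cloud: 3
  run fast: 2
  run run: 4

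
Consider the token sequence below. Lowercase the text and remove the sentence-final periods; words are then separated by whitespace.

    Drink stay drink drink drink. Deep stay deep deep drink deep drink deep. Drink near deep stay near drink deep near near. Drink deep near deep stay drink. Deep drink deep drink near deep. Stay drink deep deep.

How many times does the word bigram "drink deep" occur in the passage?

Scanning the 37 overlapping bigram windows for "drink deep":
  position 5–6: drink deep
  position 10–11: drink deep
  position 12–13: drink deep
  position 19–20: drink deep
  position 23–24: drink deep
  position 28–29: drink deep
  position 30–31: drink deep
  position 36–37: drink deep

8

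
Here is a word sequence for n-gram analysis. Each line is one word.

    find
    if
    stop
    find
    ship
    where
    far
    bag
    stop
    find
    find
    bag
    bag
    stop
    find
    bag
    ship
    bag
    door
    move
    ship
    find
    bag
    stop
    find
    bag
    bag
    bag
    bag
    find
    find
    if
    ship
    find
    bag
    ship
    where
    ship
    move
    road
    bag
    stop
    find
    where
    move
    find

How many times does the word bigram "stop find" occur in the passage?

Scanning the 45 overlapping bigram windows for "stop find":
  position 3–4: stop find
  position 9–10: stop find
  position 14–15: stop find
  position 24–25: stop find
  position 42–43: stop find

5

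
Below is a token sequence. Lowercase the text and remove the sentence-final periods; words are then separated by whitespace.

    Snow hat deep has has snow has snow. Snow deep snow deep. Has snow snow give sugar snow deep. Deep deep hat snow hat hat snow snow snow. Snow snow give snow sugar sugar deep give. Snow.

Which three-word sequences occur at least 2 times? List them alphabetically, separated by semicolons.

Trigram counts meeting the condition (at least 2 times):
  has snow snow: 2
  snow snow give: 2
  snow snow snow: 3

has snow snow; snow snow give; snow snow snow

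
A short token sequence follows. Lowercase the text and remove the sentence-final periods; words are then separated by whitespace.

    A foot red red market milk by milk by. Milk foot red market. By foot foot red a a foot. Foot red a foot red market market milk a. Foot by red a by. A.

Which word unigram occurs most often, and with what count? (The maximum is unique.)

"foot", 8 times

Unigram frequencies (highest first):
  foot: 8
  a: 7
  red: 7
  by: 5
  market: 4
  milk: 4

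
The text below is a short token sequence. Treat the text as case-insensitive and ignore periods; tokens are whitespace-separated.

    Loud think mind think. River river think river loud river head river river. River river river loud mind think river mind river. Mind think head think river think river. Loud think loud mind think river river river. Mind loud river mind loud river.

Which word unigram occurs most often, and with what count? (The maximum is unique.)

"river", 18 times

Unigram frequencies (highest first):
  river: 18
  think: 9
  loud: 7
  mind: 7
  head: 2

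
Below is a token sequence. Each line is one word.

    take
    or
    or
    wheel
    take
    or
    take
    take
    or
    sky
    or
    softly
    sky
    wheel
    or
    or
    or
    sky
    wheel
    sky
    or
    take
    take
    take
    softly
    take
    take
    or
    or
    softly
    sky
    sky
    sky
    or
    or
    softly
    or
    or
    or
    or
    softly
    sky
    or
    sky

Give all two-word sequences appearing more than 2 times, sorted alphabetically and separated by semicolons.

Bigram counts meeting the condition (more than 2 times):
  or or: 8
  or sky: 3
  or softly: 4
  sky or: 4
  softly sky: 3
  take or: 4
  take take: 4

or or; or sky; or softly; sky or; softly sky; take or; take take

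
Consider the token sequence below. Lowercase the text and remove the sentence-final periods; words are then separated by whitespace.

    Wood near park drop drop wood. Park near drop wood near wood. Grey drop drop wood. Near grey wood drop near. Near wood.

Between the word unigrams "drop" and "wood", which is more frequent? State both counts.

"wood" (7 vs 6)

"drop": 6 occurrences
"wood": 7 occurrences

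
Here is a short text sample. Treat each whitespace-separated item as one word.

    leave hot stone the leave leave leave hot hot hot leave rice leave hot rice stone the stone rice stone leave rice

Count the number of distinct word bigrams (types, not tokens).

22 tokens → 21 bigram windows in total.
Repeated bigrams (each contributes count−1 duplicates):
  leave hot: 3
  hot hot: 2
  leave leave: 2
  leave rice: 2
  rice stone: 2
  stone the: 2
7 duplicate windows → 21 − 7 = 14 distinct.

14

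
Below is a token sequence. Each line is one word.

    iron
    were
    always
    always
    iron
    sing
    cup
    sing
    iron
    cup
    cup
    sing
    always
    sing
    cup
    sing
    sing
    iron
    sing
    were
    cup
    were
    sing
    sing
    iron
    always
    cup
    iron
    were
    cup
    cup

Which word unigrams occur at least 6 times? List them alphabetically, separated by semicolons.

cup; iron; sing

Unigram counts meeting the condition (at least 6 times):
  cup: 8
  iron: 6
  sing: 9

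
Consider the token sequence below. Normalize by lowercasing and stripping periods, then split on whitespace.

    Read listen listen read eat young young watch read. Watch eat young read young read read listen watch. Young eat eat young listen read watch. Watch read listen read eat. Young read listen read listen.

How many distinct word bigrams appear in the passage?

19

35 tokens → 34 bigram windows in total.
Repeated bigrams (each contributes count−1 duplicates):
  read listen: 5
  eat young: 4
  listen read: 4
  young read: 3
  read eat: 2
  read watch: 2
  watch read: 2
15 duplicate windows → 34 − 15 = 19 distinct.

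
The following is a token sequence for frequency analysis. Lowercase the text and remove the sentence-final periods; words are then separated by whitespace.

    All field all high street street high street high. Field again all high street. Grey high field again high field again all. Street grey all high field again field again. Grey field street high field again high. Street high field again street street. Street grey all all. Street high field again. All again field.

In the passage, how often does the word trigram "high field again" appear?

Scanning the 52 overlapping trigram windows for "high field again":
  position 9–11: high field again
  position 16–18: high field again
  position 19–21: high field again
  position 26–28: high field again
  position 34–36: high field again
  position 39–41: high field again
  position 49–51: high field again

7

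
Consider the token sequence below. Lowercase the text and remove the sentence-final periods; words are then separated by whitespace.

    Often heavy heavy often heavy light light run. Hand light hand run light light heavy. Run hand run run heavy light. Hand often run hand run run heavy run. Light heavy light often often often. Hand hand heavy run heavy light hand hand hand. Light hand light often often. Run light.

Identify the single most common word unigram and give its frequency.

Unigram frequencies (highest first):
  light: 12
  run: 11
  hand: 11
  heavy: 9
  often: 8

"light", 12 times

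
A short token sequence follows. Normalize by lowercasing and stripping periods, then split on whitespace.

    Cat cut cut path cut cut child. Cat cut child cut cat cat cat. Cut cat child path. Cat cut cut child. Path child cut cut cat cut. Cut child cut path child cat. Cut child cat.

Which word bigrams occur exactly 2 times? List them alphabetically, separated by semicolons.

Bigram counts meeting the condition (exactly 2 times):
  cat cat: 2
  child path: 2
  cut path: 2
  path child: 2

cat cat; child path; cut path; path child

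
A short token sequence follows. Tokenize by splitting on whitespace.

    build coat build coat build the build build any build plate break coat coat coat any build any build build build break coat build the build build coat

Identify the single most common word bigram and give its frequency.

Bigram frequencies (highest first):
  build build: 4
  build coat: 3
  coat build: 3
  any build: 3
  build the: 2
  the build: 2
  … (7 more, each ≤ 2)

"build build", 4 times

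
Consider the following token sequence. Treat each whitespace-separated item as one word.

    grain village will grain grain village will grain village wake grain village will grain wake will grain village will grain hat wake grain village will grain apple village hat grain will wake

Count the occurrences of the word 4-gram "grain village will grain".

5

Scanning the 29 overlapping 4-gram windows for "grain village will grain":
  position 1–4: grain village will grain
  position 5–8: grain village will grain
  position 11–14: grain village will grain
  position 17–20: grain village will grain
  position 23–26: grain village will grain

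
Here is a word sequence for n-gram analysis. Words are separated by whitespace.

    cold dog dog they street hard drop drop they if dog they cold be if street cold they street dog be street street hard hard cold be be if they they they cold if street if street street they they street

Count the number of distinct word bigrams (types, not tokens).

41 tokens → 40 bigram windows in total.
Repeated bigrams (each contributes count−1 duplicates):
  if street: 3
  they street: 3
  they they: 3
  be if: 2
  cold be: 2
  dog they: 2
  street hard: 2
  street street: 2
  … (1 more repeated)
12 duplicate windows → 40 − 12 = 28 distinct.

28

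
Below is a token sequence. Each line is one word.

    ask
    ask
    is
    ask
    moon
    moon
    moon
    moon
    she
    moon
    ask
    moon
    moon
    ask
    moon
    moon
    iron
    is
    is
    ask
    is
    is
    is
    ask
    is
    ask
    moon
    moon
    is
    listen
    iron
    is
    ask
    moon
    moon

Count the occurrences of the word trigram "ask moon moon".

Scanning the 33 overlapping trigram windows for "ask moon moon":
  position 4–6: ask moon moon
  position 11–13: ask moon moon
  position 14–16: ask moon moon
  position 26–28: ask moon moon
  position 33–35: ask moon moon

5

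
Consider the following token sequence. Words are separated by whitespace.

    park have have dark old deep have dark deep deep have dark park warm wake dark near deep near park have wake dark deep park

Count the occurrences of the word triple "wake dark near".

1

Scanning the 23 overlapping trigram windows for "wake dark near":
  position 15–17: wake dark near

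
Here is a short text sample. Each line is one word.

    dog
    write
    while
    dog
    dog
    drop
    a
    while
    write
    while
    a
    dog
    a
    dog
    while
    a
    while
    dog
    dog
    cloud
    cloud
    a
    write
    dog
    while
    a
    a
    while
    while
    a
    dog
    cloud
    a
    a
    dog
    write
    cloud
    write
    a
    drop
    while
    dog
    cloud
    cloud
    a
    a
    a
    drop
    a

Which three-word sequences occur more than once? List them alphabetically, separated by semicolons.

Trigram counts meeting the condition (more than once):
  cloud a a: 2
  cloud cloud a: 2
  dog cloud cloud: 2
  dog while a: 2
  while a dog: 2
  while dog dog: 2

cloud a a; cloud cloud a; dog cloud cloud; dog while a; while a dog; while dog dog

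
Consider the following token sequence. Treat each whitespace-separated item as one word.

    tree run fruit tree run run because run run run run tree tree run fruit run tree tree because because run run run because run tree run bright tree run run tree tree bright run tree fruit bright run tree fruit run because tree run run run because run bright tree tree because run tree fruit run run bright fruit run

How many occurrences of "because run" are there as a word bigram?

Scanning the 60 overlapping bigram windows for "because run":
  position 7–8: because run
  position 20–21: because run
  position 24–25: because run
  position 48–49: because run
  position 53–54: because run

5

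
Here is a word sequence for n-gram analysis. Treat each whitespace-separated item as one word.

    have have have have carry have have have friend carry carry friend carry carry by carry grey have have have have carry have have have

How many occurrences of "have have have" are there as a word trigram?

Scanning the 23 overlapping trigram windows for "have have have":
  position 1–3: have have have
  position 2–4: have have have
  position 6–8: have have have
  position 18–20: have have have
  position 19–21: have have have
  position 23–25: have have have

6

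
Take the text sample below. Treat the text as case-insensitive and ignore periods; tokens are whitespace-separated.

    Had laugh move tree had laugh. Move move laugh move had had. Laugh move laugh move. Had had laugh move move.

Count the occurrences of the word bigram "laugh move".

6

Scanning the 20 overlapping bigram windows for "laugh move":
  position 2–3: laugh move
  position 6–7: laugh move
  position 9–10: laugh move
  position 13–14: laugh move
  position 15–16: laugh move
  position 19–20: laugh move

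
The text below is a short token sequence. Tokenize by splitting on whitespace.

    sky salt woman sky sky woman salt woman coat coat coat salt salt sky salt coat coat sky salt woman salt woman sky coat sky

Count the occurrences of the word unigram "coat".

6

Scanning the 25 tokens for "coat":
  position 9: coat
  position 10: coat
  position 11: coat
  position 16: coat
  position 17: coat
  position 24: coat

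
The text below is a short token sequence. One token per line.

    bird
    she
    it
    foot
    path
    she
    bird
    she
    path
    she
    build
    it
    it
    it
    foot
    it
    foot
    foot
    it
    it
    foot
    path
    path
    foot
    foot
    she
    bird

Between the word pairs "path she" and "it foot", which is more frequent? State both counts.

"path she": 2 occurrences
"it foot": 4 occurrences

"it foot" (4 vs 2)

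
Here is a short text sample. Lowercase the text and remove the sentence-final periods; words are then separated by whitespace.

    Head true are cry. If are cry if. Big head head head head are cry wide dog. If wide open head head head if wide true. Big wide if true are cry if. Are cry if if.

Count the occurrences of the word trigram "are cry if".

4

Scanning the 35 overlapping trigram windows for "are cry if":
  position 3–5: are cry if
  position 6–8: are cry if
  position 31–33: are cry if
  position 34–36: are cry if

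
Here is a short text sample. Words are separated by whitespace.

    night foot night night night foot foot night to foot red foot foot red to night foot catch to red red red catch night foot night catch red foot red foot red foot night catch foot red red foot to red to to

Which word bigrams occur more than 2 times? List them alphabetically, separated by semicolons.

foot night; foot red; night foot; red foot; red red

Bigram counts meeting the condition (more than 2 times):
  foot night: 4
  foot red: 5
  night foot: 4
  red foot: 5
  red red: 3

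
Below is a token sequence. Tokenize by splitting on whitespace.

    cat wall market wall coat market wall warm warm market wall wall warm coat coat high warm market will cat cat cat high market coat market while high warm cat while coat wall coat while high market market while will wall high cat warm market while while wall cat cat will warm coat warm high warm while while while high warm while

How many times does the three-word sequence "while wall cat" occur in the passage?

Scanning the 60 overlapping trigram windows for "while wall cat":
  position 47–49: while wall cat

1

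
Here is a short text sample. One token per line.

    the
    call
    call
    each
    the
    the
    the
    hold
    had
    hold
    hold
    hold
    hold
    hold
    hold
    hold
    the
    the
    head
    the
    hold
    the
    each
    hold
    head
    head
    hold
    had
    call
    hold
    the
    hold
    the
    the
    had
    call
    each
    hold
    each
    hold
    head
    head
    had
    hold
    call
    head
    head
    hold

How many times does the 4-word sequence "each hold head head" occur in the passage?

Scanning the 45 overlapping 4-gram windows for "each hold head head":
  position 23–26: each hold head head
  position 39–42: each hold head head

2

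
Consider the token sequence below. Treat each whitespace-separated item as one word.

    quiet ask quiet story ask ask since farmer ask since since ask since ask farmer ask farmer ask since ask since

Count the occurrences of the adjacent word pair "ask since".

Scanning the 20 overlapping bigram windows for "ask since":
  position 6–7: ask since
  position 9–10: ask since
  position 12–13: ask since
  position 18–19: ask since
  position 20–21: ask since

5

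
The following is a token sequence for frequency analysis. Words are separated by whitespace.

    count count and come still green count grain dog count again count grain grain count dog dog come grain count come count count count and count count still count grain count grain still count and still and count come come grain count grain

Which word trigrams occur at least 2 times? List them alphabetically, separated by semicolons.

Trigram counts meeting the condition (at least 2 times):
  come grain count: 2
  count count and: 2
  grain count grain: 2

come grain count; count count and; grain count grain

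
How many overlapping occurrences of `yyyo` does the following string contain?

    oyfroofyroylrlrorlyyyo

1

Sliding a length-4 window over the 22 characters (19 positions):
  position 19–22: yyyo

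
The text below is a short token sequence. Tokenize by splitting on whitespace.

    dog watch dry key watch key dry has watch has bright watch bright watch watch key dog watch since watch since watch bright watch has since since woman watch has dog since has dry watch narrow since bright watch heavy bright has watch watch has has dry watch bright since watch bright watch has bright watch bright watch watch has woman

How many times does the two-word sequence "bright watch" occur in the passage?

Scanning the 60 overlapping bigram windows for "bright watch":
  position 11–12: bright watch
  position 13–14: bright watch
  position 23–24: bright watch
  position 38–39: bright watch
  position 52–53: bright watch
  position 55–56: bright watch
  position 57–58: bright watch

7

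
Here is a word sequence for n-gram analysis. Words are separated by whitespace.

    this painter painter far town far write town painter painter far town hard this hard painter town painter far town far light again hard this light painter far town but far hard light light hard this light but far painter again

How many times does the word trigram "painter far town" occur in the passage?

Scanning the 39 overlapping trigram windows for "painter far town":
  position 3–5: painter far town
  position 10–12: painter far town
  position 18–20: painter far town
  position 27–29: painter far town

4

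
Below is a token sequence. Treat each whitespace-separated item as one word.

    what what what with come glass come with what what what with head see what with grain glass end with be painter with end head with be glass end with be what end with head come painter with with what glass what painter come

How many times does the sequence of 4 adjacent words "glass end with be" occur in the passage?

Scanning the 41 overlapping 4-gram windows for "glass end with be":
  position 18–21: glass end with be
  position 28–31: glass end with be

2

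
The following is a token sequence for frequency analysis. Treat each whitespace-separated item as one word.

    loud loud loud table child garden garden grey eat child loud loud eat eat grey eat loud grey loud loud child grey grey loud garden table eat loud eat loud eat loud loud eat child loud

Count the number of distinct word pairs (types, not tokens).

36 tokens → 35 bigram windows in total.
Repeated bigrams (each contributes count−1 duplicates):
  loud loud: 5
  eat loud: 4
  loud eat: 4
  child loud: 2
  eat child: 2
  grey eat: 2
  grey loud: 2
14 duplicate windows → 35 − 14 = 21 distinct.

21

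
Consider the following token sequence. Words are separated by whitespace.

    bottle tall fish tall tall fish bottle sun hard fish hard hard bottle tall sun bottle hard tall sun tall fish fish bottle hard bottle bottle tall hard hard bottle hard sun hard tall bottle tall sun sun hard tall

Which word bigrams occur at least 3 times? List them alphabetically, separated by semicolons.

bottle hard; bottle tall; hard bottle; hard tall; sun hard; tall fish; tall sun

Bigram counts meeting the condition (at least 3 times):
  bottle hard: 3
  bottle tall: 4
  hard bottle: 3
  hard tall: 3
  sun hard: 3
  tall fish: 3
  tall sun: 3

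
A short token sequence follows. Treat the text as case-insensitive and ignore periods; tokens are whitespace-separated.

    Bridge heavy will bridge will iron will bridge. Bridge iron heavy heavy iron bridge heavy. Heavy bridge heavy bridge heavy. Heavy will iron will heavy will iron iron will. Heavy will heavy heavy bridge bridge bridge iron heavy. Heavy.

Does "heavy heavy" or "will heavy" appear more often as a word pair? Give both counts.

"heavy heavy": 5 occurrences
"will heavy": 3 occurrences

"heavy heavy" (5 vs 3)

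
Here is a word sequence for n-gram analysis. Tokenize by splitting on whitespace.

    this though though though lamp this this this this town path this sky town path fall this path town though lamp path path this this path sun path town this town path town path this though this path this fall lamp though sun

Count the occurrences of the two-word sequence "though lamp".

2

Scanning the 42 overlapping bigram windows for "though lamp":
  position 4–5: though lamp
  position 20–21: though lamp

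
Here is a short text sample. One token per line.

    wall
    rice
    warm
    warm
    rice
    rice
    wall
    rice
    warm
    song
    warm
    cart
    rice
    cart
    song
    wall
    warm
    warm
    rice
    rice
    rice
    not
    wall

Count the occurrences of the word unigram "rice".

Scanning the 23 tokens for "rice":
  position 2: rice
  position 5: rice
  position 6: rice
  position 8: rice
  position 13: rice
  position 19: rice
  position 20: rice
  position 21: rice

8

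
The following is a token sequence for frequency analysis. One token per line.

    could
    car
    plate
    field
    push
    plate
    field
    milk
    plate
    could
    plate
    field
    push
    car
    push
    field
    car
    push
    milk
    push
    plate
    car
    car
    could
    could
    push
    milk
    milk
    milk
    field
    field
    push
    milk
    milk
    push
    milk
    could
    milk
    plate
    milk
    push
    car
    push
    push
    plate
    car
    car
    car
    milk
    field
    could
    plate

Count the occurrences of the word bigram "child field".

Scanning the 51 overlapping bigram windows for "child field":
  (none found)

0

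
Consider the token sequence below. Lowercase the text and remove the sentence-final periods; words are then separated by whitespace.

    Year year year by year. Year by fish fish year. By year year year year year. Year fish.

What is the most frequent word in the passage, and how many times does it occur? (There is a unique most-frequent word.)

Unigram frequencies (highest first):
  year: 12
  by: 3
  fish: 3

"year", 12 times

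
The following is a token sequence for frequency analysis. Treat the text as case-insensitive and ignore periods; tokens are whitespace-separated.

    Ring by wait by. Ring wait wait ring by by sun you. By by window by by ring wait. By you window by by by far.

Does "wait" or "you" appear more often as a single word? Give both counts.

"wait" (4 vs 2)

"wait": 4 occurrences
"you": 2 occurrences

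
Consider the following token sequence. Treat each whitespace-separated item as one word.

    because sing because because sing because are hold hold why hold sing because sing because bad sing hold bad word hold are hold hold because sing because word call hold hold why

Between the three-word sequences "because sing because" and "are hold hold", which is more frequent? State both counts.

"because sing because" (4 vs 2)

"because sing because": 4 occurrences
"are hold hold": 2 occurrences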